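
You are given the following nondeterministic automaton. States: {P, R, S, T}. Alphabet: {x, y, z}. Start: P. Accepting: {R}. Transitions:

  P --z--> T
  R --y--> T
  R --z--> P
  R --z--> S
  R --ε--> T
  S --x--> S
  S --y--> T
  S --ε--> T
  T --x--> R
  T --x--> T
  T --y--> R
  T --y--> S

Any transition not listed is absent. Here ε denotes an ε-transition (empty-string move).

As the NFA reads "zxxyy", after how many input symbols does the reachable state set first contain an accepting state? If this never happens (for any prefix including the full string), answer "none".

2

Start in {P}.
Read 'z': P→{T}; now {T}.
Read 'x': T→{R, T}; now {R, T}.
None of the earlier sets intersect F, but {R, T} does.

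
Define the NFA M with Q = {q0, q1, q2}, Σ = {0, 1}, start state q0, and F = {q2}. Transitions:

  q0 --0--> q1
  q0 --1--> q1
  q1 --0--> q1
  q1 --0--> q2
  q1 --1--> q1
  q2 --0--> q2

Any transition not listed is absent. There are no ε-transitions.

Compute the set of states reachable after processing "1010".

{q1, q2}

Start in {q0}.
Read '1': {q0} → {q1}.
Read '0': {q1} → {q1, q2}.
Read '1': {q1, q2} → {q1}.
Read '0': {q1} → {q1, q2}.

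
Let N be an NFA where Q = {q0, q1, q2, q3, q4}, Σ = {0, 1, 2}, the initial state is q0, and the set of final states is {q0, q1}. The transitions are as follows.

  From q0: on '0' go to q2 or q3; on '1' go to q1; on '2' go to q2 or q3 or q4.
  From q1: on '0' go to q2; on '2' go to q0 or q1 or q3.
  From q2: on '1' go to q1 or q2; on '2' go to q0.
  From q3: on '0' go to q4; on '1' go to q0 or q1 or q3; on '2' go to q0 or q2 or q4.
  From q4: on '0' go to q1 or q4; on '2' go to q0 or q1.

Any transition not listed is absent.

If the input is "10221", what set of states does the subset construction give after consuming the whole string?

{q0, q1, q2, q3}

Start in {q0}.
Read '1': q0→{q1}; now {q1}.
Read '0': q1→{q2}; now {q2}.
Read '2': q2→{q0}; now {q0}.
Read '2': q0→{q2, q3, q4}; now {q2, q3, q4}.
Read '1': q2→{q1, q2}, q3→{q0, q1, q3}, q4→∅; now {q0, q1, q2, q3}.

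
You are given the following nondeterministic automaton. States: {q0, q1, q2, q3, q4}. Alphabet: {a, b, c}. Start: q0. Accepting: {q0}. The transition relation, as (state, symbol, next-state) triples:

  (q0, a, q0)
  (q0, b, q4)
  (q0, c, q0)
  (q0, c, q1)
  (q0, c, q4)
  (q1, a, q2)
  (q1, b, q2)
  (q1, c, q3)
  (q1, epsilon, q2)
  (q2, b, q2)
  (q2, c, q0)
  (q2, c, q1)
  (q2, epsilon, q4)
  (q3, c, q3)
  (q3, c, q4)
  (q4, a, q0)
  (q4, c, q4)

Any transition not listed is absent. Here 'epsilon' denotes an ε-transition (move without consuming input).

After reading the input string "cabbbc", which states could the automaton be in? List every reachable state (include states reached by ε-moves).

Start in {q0}.
Read 'c': q0→{q0, q1, q4}; union {q0, q1, q4}; ε-closure = {q0, q1, q2, q4}.
Read 'a': q0→{q0}, q1→{q2}, q2→∅, q4→{q0}; union {q0, q2}; ε-closure = {q0, q2, q4}.
Read 'b': q0→{q4}, q2→{q2}, q4→∅; now {q2, q4}.
Read 'b': q2→{q2}, q4→∅; union {q2}; ε-closure = {q2, q4}.
Read 'b': q2→{q2}, q4→∅; union {q2}; ε-closure = {q2, q4}.
Read 'c': q2→{q0, q1}, q4→{q4}; union {q0, q1, q4}; ε-closure = {q0, q1, q2, q4}.

{q0, q1, q2, q4}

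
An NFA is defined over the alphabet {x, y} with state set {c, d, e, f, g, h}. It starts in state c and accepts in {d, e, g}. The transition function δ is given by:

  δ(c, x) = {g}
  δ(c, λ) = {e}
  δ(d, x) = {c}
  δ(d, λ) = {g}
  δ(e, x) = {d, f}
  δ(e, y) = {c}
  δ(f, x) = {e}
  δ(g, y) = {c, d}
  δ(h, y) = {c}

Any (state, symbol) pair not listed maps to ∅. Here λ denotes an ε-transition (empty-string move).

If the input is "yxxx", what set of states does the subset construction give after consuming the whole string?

Start: ε-closure({c}) = {c, e}.
Read 'y': c→∅, e→{c}; union {c}; ε-closure = {c, e}.
Read 'x': c→{g}, e→{d, f}; now {d, f, g}.
Read 'x': d→{c}, f→{e}, g→∅; now {c, e}.
Read 'x': c→{g}, e→{d, f}; now {d, f, g}.

{d, f, g}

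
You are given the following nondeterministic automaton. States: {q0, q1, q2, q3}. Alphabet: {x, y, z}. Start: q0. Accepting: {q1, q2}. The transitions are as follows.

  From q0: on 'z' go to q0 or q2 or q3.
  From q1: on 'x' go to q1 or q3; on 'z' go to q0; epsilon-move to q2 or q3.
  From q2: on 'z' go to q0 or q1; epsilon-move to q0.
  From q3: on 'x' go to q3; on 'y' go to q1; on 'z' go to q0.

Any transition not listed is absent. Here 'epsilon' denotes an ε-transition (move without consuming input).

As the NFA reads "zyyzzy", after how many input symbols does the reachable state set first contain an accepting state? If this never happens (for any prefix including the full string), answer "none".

Start in {q0}.
Read 'z': {q0} → {q0, q2, q3}.
None of the earlier sets intersect F, but {q0, q2, q3} does.

1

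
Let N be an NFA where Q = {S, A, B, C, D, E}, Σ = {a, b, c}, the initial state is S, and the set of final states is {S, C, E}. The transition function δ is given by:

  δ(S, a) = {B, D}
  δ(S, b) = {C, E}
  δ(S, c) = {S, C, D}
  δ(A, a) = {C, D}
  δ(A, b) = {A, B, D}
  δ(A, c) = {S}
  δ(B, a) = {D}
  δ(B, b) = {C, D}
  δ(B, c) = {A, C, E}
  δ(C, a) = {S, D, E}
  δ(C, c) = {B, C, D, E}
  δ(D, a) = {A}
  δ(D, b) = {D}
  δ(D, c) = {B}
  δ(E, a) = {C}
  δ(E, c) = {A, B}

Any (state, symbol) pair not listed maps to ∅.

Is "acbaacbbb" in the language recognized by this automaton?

Yes

Start in {S}.
Read 'a': S→{B, D}; now {B, D}.
Read 'c': B→{A, C, E}, D→{B}; now {A, B, C, E}.
Read 'b': A→{A, B, D}, B→{C, D}, C→∅, E→∅; now {A, B, C, D}.
Read 'a': A→{C, D}, B→{D}, C→{S, D, E}, D→{A}; now {S, A, C, D, E}.
Read 'a': S→{B, D}, A→{C, D}, C→{S, D, E}, D→{A}, E→{C}; now {S, A, B, C, D, E}.
Read 'c': S→{S, C, D}, A→{S}, B→{A, C, E}, C→{B, C, D, E}, D→{B}, E→{A, B}; now {S, A, B, C, D, E}.
Read 'b': S→{C, E}, A→{A, B, D}, B→{C, D}, C→∅, D→{D}, E→∅; now {A, B, C, D, E}.
Read 'b': A→{A, B, D}, B→{C, D}, C→∅, D→{D}, E→∅; now {A, B, C, D}.
Read 'b': A→{A, B, D}, B→{C, D}, C→∅, D→{D}; now {A, B, C, D}.
The final set {A, B, C, D} contains the accepting state C.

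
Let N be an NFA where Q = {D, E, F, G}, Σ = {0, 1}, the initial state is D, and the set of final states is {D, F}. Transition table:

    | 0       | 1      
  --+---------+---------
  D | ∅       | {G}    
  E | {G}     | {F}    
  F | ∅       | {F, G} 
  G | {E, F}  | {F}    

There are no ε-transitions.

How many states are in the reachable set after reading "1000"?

2

Start in {D}.
Read '1': {D} → {G}.
Read '0': {G} → {E, F}.
Read '0': {E, F} → {G}.
Read '0': {G} → {E, F}.
That set has 2 states.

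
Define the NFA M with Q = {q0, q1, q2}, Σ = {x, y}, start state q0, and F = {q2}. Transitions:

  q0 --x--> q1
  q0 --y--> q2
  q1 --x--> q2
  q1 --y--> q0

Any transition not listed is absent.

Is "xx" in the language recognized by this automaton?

Start in {q0}.
Read 'x': q0→{q1}; now {q1}.
Read 'x': q1→{q2}; now {q2}.
The final set {q2} contains the accepting state q2.

Yes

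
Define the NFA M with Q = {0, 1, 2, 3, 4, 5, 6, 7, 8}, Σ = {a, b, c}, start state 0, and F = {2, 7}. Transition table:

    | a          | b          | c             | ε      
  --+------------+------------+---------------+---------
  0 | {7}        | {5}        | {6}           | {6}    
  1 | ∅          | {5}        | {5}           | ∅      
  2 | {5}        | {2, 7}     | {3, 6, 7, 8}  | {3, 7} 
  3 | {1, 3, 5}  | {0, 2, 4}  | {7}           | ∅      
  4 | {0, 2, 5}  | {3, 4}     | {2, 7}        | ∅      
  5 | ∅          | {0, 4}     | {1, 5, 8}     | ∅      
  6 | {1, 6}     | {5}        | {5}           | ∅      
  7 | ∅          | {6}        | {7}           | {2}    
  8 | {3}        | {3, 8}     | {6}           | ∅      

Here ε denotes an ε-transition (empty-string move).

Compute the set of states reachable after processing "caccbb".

{0, 2, 3, 4, 5, 6, 7, 8}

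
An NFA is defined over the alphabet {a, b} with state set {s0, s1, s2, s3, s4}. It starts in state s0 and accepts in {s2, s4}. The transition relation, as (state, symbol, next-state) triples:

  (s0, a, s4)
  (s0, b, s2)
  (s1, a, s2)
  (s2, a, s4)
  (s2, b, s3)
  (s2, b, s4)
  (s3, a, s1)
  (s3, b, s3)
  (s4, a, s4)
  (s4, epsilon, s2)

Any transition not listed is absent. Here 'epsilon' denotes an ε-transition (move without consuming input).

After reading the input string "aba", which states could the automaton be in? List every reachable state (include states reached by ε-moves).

{s1, s2, s4}

Start in {s0}.
Read 'a': {s0} → {s2, s4}.
Read 'b': {s2, s4} → {s2, s3, s4}.
Read 'a': {s2, s3, s4} → {s1, s2, s4}.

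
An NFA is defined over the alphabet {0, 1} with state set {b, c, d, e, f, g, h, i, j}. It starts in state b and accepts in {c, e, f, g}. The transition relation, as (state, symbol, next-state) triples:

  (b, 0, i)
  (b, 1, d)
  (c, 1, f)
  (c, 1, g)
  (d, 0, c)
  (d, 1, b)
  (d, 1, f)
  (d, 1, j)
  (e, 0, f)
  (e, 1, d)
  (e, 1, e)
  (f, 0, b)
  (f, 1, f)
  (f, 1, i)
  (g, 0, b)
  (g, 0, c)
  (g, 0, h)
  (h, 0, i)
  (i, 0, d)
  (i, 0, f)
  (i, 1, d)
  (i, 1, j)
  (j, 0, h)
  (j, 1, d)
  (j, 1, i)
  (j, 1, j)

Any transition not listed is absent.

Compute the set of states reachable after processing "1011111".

{b, d, f, i, j}

Start in {b}.
Read '1': b→{d}; now {d}.
Read '0': d→{c}; now {c}.
Read '1': c→{f, g}; now {f, g}.
Read '1': f→{f, i}, g→∅; now {f, i}.
Read '1': f→{f, i}, i→{d, j}; now {d, f, i, j}.
Read '1': d→{b, f, j}, f→{f, i}, i→{d, j}, j→{d, i, j}; now {b, d, f, i, j}.
Read '1': b→{d}, d→{b, f, j}, f→{f, i}, i→{d, j}, j→{d, i, j}; now {b, d, f, i, j}.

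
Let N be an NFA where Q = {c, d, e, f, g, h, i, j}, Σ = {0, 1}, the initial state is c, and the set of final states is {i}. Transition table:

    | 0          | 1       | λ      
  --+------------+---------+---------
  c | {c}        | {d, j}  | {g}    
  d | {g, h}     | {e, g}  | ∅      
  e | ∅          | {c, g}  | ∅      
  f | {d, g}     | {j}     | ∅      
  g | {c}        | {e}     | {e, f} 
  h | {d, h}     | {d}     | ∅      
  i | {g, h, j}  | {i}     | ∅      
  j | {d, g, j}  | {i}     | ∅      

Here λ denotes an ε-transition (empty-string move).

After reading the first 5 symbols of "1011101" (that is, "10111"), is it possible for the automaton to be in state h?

No

Start: ε-closure({c}) = {c, e, f, g}.
Read '1': {c, e, f, g} → {c, d, e, f, g, j}.
Read '0': {c, d, e, f, g, j} → {c, d, e, f, g, h, j}.
Read '1': {c, d, e, f, g, h, j} → {c, d, e, f, g, i, j}.
Read '1': {c, d, e, f, g, i, j} → {c, d, e, f, g, i, j}.
Read '1': {c, d, e, f, g, i, j} → {c, d, e, f, g, i, j}.
State h is not in {c, d, e, f, g, i, j}.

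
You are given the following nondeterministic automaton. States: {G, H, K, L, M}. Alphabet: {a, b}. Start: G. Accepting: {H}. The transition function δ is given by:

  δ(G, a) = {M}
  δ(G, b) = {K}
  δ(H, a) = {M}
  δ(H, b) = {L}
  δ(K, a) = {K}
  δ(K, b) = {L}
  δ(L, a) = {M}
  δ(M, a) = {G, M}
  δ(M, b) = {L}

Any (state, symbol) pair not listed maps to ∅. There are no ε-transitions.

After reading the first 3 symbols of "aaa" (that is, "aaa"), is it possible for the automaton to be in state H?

No

Start in {G}.
Read 'a': G→{M}; now {M}.
Read 'a': M→{G, M}; now {G, M}.
Read 'a': G→{M}, M→{G, M}; now {G, M}.
State H is not in {G, M}.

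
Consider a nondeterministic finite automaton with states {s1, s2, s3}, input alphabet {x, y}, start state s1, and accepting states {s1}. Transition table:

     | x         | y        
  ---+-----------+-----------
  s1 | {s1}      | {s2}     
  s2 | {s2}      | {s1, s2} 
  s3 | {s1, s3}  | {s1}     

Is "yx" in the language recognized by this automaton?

No

Start in {s1}.
Read 'y': s1→{s2}; now {s2}.
Read 'x': s2→{s2}; now {s2}.
The final set {s2} contains no accepting state.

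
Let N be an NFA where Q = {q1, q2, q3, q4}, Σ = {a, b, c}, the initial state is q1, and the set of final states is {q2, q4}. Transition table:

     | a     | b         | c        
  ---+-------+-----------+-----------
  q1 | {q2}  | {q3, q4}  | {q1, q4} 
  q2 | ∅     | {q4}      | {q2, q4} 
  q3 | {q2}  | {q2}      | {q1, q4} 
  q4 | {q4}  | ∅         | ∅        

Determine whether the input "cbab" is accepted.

Start in {q1}.
Read 'c': {q1} → {q1, q4}.
Read 'b': {q1, q4} → {q3, q4}.
Read 'a': {q3, q4} → {q2, q4}.
Read 'b': {q2, q4} → {q4}.
The final set {q4} contains the accepting state q4.

Yes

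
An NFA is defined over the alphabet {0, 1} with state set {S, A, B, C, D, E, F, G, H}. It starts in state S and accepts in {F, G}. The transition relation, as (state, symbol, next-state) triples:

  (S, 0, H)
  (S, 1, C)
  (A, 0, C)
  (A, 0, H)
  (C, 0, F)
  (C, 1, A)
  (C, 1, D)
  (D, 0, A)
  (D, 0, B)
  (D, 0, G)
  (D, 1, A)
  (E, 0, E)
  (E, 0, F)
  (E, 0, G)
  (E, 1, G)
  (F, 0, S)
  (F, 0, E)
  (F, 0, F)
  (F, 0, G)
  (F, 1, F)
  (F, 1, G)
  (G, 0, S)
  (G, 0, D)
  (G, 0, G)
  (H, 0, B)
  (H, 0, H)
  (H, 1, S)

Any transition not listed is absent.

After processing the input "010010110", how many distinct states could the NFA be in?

1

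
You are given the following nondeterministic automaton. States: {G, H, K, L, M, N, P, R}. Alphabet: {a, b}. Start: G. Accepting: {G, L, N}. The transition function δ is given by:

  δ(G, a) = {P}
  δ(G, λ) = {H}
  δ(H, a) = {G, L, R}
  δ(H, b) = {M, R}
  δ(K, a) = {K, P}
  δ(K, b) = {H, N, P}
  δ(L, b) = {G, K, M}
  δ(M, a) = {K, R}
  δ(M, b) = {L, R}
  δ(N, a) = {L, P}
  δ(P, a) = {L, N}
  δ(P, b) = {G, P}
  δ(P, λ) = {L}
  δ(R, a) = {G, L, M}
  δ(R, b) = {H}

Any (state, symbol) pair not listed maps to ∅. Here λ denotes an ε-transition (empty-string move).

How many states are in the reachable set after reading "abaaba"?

8

Start: ε-closure({G}) = {G, H}.
Read 'a': G→{P}, H→{G, L, R}; union {G, L, P, R}; ε-closure = {G, H, L, P, R}.
Read 'b': G→∅, H→{M, R}, L→{G, K, M}, P→{G, P}, R→{H}; union {G, H, K, M, P, R}; ε-closure = {G, H, K, L, M, P, R}.
Read 'a': G→{P}, H→{G, L, R}, K→{K, P}, L→∅, M→{K, R}, P→{L, N}, R→{G, L, M}; union {G, K, L, M, N, P, R}; ε-closure = {G, H, K, L, M, N, P, R}.
Read 'a': G→{P}, H→{G, L, R}, K→{K, P}, L→∅, M→{K, R}, N→{L, P}, P→{L, N}, R→{G, L, M}; union {G, K, L, M, N, P, R}; ε-closure = {G, H, K, L, M, N, P, R}.
Read 'b': G→∅, H→{M, R}, K→{H, N, P}, L→{G, K, M}, M→{L, R}, N→∅, P→{G, P}, R→{H}; now {G, H, K, L, M, N, P, R}.
Read 'a': G→{P}, H→{G, L, R}, K→{K, P}, L→∅, M→{K, R}, N→{L, P}, P→{L, N}, R→{G, L, M}; union {G, K, L, M, N, P, R}; ε-closure = {G, H, K, L, M, N, P, R}.
That set has 8 states.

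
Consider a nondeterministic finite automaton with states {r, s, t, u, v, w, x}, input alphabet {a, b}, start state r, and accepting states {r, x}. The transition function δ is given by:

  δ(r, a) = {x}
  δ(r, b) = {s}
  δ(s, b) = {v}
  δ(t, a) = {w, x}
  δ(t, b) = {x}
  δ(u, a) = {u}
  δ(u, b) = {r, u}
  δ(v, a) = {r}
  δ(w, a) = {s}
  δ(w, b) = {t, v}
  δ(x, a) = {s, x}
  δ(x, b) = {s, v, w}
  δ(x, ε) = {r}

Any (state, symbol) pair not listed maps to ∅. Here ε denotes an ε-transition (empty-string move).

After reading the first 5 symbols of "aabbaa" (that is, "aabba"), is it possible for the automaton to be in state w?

Yes

Start in {r}.
Read 'a': {r} → {r, x}.
Read 'a': {r, x} → {r, s, x}.
Read 'b': {r, s, x} → {s, v, w}.
Read 'b': {s, v, w} → {t, v}.
Read 'a': {t, v} → {r, w, x}.
State w is in {r, w, x}.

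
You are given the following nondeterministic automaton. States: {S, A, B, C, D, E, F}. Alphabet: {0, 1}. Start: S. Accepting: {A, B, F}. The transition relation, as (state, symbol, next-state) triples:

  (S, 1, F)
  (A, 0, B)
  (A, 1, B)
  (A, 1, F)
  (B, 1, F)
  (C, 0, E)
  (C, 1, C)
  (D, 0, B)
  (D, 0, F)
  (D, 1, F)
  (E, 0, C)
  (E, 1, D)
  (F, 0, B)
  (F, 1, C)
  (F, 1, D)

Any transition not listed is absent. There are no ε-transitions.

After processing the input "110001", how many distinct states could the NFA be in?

1

Start in {S}.
Read '1': S→{F}; now {F}.
Read '1': F→{C, D}; now {C, D}.
Read '0': C→{E}, D→{B, F}; now {B, E, F}.
Read '0': B→∅, E→{C}, F→{B}; now {B, C}.
Read '0': B→∅, C→{E}; now {E}.
Read '1': E→{D}; now {D}.
That set has 1 state.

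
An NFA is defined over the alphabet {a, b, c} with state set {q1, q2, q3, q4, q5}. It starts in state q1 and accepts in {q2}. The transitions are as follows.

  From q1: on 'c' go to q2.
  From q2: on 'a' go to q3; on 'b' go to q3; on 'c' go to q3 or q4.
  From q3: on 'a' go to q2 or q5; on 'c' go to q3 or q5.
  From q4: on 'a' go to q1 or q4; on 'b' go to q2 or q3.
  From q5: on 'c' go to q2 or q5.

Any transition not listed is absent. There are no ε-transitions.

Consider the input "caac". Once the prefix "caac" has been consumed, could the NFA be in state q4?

Start in {q1}.
Read 'c': {q1} → {q2}.
Read 'a': {q2} → {q3}.
Read 'a': {q3} → {q2, q5}.
Read 'c': {q2, q5} → {q2, q3, q4, q5}.
State q4 is in {q2, q3, q4, q5}.

Yes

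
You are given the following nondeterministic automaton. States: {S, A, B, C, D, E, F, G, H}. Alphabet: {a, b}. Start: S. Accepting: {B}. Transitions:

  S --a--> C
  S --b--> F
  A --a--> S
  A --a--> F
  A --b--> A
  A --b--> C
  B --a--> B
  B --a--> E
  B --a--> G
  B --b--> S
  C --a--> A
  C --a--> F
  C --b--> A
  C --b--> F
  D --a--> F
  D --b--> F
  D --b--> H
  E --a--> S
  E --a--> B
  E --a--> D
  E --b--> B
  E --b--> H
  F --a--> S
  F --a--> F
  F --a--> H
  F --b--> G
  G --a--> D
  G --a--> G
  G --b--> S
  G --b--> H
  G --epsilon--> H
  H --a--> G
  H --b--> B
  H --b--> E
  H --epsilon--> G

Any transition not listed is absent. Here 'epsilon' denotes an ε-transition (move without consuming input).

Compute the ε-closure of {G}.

Begin with {G}.
ε-move G → H; add H.

{G, H}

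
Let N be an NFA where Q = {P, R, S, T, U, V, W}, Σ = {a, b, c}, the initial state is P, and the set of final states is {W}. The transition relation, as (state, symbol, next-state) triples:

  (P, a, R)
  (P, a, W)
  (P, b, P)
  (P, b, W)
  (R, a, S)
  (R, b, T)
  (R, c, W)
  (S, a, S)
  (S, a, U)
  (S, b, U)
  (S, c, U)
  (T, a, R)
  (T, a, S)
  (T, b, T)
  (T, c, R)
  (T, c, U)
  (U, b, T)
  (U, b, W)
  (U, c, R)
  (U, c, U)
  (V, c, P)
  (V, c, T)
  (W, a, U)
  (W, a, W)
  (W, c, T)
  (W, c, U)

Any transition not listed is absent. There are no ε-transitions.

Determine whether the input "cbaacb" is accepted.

Start in {P}.
Read 'c': P→∅; now ∅.
The set is empty and remains empty for the remaining 5 symbols.
The final set ∅ contains no accepting state.

No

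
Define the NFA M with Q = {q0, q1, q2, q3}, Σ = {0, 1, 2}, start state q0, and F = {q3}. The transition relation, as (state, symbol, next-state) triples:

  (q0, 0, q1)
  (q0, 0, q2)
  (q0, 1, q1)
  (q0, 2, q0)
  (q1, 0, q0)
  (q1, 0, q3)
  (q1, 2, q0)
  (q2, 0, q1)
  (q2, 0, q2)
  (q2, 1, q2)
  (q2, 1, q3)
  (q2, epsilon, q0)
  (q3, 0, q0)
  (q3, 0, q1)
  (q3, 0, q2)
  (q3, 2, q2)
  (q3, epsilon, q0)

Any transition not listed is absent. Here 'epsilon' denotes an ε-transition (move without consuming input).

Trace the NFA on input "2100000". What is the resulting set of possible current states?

{q0, q1, q2, q3}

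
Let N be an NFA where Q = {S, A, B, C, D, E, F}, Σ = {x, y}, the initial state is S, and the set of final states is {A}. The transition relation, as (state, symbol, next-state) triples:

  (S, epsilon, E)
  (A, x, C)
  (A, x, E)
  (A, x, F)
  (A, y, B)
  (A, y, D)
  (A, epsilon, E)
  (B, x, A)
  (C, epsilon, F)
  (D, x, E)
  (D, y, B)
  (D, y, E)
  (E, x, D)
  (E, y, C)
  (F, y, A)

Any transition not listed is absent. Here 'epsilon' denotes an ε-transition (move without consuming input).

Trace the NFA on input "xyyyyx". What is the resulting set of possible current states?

Start: ε-closure({S}) = {S, E}.
Read 'x': S→∅, E→{D}; now {D}.
Read 'y': D→{B, E}; now {B, E}.
Read 'y': B→∅, E→{C}; union {C}; ε-closure = {C, F}.
Read 'y': C→∅, F→{A}; union {A}; ε-closure = {A, E}.
Read 'y': A→{B, D}, E→{C}; union {B, C, D}; ε-closure = {B, C, D, F}.
Read 'x': B→{A}, C→∅, D→{E}, F→∅; now {A, E}.

{A, E}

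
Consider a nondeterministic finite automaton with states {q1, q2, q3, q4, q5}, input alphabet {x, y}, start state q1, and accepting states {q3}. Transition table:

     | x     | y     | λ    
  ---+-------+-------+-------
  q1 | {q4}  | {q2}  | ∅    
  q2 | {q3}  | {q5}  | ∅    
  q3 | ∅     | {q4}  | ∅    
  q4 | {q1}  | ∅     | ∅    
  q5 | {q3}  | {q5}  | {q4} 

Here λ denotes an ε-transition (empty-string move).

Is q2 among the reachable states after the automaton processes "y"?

Start in {q1}.
Read 'y': q1→{q2}; now {q2}.
State q2 is in {q2}.

Yes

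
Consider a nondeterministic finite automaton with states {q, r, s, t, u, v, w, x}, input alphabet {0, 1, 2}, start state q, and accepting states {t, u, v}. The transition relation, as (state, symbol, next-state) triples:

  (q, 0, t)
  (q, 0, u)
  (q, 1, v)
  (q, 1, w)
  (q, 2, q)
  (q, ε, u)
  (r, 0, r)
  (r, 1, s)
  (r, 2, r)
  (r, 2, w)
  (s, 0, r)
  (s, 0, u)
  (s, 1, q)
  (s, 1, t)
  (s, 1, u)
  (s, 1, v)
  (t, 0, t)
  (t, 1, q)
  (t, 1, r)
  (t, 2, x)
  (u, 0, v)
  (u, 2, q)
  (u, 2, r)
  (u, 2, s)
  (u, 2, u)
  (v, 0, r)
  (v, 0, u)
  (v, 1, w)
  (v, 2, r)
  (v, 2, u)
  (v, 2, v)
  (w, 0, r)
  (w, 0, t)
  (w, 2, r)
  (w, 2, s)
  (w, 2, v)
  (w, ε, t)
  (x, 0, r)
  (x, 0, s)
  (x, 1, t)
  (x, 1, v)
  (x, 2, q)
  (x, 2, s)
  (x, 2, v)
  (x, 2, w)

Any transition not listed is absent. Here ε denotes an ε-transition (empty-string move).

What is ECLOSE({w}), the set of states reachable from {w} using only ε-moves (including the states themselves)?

Begin with {w}.
ε-move w → t; add t.

{t, w}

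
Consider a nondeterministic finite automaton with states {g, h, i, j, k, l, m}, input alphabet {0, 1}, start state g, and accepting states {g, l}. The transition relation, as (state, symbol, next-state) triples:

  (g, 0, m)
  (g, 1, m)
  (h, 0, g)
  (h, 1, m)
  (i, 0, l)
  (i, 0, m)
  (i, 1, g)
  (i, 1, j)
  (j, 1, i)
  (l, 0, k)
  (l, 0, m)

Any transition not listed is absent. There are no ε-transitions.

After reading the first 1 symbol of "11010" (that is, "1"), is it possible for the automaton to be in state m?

Start in {g}.
Read '1': {g} → {m}.
State m is in {m}.

Yes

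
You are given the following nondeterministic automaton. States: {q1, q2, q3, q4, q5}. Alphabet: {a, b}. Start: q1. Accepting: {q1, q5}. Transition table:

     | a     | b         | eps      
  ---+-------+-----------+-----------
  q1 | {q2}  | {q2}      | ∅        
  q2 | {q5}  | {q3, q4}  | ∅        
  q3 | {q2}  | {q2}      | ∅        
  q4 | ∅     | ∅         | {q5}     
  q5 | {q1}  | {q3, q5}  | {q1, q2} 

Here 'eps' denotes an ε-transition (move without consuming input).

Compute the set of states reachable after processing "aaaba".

{q1, q2, q5}

Start in {q1}.
Read 'a': q1→{q2}; now {q2}.
Read 'a': q2→{q5}; union {q5}; ε-closure = {q1, q2, q5}.
Read 'a': q1→{q2}, q2→{q5}, q5→{q1}; now {q1, q2, q5}.
Read 'b': q1→{q2}, q2→{q3, q4}, q5→{q3, q5}; union {q2, q3, q4, q5}; ε-closure = {q1, q2, q3, q4, q5}.
Read 'a': q1→{q2}, q2→{q5}, q3→{q2}, q4→∅, q5→{q1}; now {q1, q2, q5}.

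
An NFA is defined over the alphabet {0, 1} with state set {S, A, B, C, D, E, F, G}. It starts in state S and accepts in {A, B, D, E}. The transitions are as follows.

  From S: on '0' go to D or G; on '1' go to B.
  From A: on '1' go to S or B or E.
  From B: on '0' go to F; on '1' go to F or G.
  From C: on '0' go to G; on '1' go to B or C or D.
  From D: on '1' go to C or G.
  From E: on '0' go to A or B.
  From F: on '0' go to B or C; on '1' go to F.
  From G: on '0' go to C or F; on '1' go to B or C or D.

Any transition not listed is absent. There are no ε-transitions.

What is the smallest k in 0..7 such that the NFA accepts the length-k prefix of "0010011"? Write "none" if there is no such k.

1

Start in {S}.
Read '0': {S} → {D, G}.
None of the earlier sets intersect F, but {D, G} does.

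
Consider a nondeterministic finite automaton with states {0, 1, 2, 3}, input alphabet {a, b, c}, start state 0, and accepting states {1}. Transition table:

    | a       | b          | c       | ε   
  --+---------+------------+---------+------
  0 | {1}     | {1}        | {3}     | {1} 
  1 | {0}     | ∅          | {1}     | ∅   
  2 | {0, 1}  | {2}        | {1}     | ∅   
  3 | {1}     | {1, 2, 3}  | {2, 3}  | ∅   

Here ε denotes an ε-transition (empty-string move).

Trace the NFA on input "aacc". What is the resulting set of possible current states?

{1, 2, 3}

Start: ε-closure({0}) = {0, 1}.
Read 'a': 0→{1}, 1→{0}; now {0, 1}.
Read 'a': 0→{1}, 1→{0}; now {0, 1}.
Read 'c': 0→{3}, 1→{1}; now {1, 3}.
Read 'c': 1→{1}, 3→{2, 3}; now {1, 2, 3}.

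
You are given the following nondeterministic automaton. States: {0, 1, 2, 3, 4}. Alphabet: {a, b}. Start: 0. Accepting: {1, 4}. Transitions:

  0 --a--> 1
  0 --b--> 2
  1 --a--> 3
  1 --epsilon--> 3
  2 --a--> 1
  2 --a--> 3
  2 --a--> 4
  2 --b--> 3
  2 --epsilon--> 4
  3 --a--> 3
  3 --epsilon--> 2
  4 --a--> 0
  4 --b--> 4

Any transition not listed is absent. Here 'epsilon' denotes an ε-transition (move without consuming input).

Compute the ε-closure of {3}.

{2, 3, 4}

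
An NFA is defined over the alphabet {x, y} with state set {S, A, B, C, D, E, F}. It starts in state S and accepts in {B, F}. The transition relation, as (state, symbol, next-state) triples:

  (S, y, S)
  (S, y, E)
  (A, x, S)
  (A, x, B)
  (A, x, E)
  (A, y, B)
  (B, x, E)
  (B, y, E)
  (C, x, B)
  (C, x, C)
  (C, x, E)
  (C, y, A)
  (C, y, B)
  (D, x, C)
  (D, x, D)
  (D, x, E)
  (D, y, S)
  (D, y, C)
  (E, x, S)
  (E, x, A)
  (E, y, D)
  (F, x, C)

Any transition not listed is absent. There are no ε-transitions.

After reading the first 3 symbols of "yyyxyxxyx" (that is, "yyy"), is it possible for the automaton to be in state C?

Start in {S}.
Read 'y': {S} → {S, E}.
Read 'y': {S, E} → {S, D, E}.
Read 'y': {S, D, E} → {S, C, D, E}.
State C is in {S, C, D, E}.

Yes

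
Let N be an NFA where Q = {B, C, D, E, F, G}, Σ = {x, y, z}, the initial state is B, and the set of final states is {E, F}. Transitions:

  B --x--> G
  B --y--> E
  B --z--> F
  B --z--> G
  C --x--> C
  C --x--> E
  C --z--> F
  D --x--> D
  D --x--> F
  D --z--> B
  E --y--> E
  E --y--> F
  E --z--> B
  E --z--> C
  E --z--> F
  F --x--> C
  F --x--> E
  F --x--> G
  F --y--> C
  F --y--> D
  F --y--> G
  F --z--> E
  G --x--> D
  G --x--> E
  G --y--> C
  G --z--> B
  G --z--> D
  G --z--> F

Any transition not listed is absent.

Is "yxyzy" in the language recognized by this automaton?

Start in {B}.
Read 'y': B→{E}; now {E}.
Read 'x': E→∅; now ∅.
The set is empty and remains empty for the remaining 3 symbols.
The final set ∅ contains no accepting state.

No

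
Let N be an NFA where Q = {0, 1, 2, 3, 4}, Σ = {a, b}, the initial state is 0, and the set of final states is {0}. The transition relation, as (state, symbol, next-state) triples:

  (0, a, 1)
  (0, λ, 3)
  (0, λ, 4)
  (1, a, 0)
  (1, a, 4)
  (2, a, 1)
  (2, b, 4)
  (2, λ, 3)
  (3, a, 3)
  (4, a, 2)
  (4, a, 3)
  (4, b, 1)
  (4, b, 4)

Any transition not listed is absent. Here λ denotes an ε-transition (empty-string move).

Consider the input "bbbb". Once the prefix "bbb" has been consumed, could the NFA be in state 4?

Yes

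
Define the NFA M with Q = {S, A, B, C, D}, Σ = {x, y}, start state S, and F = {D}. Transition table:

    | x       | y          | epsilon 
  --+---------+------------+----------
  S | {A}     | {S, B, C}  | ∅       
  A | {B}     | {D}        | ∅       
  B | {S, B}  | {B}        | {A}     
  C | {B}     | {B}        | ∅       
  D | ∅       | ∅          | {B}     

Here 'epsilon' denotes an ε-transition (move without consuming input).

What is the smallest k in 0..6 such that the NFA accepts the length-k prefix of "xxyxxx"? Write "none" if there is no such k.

3

Start in {S}.
Read 'x': S→{A}; now {A}.
Read 'x': A→{B}; union {B}; ε-closure = {A, B}.
Read 'y': A→{D}, B→{B}; union {B, D}; ε-closure = {A, B, D}.
None of the earlier sets intersect F, but {A, B, D} does.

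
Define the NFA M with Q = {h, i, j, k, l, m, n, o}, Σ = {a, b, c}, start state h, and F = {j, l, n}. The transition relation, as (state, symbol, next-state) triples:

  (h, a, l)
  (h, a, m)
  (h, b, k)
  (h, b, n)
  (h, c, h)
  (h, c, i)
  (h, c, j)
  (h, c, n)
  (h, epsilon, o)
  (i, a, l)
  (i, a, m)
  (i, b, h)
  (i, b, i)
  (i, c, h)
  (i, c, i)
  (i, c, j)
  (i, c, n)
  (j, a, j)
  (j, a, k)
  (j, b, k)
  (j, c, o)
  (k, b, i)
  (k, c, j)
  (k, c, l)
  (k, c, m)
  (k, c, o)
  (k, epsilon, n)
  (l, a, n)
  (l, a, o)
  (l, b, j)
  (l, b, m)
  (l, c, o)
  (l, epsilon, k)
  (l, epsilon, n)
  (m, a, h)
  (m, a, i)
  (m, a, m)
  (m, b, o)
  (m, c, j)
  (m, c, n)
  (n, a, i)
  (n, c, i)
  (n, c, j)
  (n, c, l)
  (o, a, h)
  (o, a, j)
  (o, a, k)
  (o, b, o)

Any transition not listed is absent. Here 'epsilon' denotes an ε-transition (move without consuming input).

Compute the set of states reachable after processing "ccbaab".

{h, i, j, k, m, n, o}

Start: ε-closure({h}) = {h, o}.
Read 'c': {h, o} → {h, i, j, n, o}.
Read 'c': {h, i, j, n, o} → {h, i, j, k, l, n, o}.
Read 'b': {h, i, j, k, l, n, o} → {h, i, j, k, m, n, o}.
Read 'a': {h, i, j, k, m, n, o} → {h, i, j, k, l, m, n, o}.
Read 'a': {h, i, j, k, l, m, n, o} → {h, i, j, k, l, m, n, o}.
Read 'b': {h, i, j, k, l, m, n, o} → {h, i, j, k, m, n, o}.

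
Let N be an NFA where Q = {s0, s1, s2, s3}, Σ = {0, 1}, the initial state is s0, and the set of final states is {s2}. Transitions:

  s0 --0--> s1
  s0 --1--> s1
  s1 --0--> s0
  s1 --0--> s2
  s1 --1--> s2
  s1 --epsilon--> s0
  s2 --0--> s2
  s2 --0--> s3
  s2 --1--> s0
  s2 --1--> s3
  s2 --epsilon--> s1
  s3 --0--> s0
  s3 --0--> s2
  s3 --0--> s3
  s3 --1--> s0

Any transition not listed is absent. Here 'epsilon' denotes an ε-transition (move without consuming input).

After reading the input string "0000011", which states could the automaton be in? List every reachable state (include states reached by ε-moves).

{s0, s1, s2, s3}

Start in {s0}.
Read '0': s0→{s1}; union {s1}; ε-closure = {s0, s1}.
Read '0': s0→{s1}, s1→{s0, s2}; now {s0, s1, s2}.
Read '0': s0→{s1}, s1→{s0, s2}, s2→{s2, s3}; now {s0, s1, s2, s3}.
Read '0': s0→{s1}, s1→{s0, s2}, s2→{s2, s3}, s3→{s0, s2, s3}; now {s0, s1, s2, s3}.
Read '0': s0→{s1}, s1→{s0, s2}, s2→{s2, s3}, s3→{s0, s2, s3}; now {s0, s1, s2, s3}.
Read '1': s0→{s1}, s1→{s2}, s2→{s0, s3}, s3→{s0}; now {s0, s1, s2, s3}.
Read '1': s0→{s1}, s1→{s2}, s2→{s0, s3}, s3→{s0}; now {s0, s1, s2, s3}.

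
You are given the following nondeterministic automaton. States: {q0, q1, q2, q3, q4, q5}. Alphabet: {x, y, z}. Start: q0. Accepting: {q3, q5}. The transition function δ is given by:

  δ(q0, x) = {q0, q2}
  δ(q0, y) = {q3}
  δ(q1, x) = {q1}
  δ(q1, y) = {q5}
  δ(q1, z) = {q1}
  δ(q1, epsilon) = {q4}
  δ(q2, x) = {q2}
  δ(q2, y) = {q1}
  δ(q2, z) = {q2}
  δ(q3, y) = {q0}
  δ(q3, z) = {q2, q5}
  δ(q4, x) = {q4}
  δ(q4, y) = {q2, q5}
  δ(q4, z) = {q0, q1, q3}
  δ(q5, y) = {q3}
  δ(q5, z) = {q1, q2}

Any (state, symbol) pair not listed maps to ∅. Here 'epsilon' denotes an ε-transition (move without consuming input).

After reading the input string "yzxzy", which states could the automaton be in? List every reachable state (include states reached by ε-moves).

{q1, q4}

Start in {q0}.
Read 'y': q0→{q3}; now {q3}.
Read 'z': q3→{q2, q5}; now {q2, q5}.
Read 'x': q2→{q2}, q5→∅; now {q2}.
Read 'z': q2→{q2}; now {q2}.
Read 'y': q2→{q1}; union {q1}; ε-closure = {q1, q4}.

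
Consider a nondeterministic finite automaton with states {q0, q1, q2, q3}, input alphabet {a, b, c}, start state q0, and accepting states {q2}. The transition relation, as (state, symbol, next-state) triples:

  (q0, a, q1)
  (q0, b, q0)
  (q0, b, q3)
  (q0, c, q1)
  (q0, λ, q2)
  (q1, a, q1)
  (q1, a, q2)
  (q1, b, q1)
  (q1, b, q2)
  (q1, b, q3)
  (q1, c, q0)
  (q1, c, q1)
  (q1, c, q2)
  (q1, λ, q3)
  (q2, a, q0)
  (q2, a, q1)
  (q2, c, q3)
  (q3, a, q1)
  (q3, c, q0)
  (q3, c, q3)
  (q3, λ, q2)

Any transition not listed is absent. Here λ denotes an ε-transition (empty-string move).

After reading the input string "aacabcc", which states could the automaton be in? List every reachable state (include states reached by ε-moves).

{q0, q1, q2, q3}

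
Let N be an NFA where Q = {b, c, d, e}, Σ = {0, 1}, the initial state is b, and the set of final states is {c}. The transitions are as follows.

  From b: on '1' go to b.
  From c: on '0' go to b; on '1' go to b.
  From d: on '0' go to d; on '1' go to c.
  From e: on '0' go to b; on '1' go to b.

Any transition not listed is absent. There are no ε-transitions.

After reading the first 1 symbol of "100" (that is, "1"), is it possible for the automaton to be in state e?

Start in {b}.
Read '1': b→{b}; now {b}.
State e is not in {b}.

No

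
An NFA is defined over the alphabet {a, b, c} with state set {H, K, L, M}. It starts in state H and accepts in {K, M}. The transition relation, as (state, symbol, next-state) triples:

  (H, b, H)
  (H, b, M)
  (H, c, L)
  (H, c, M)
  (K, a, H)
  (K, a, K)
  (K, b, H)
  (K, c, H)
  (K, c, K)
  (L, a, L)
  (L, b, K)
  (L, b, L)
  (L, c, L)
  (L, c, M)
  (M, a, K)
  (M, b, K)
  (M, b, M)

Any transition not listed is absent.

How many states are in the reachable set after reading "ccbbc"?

4

Start in {H}.
Read 'c': {H} → {L, M}.
Read 'c': {L, M} → {L, M}.
Read 'b': {L, M} → {K, L, M}.
Read 'b': {K, L, M} → {H, K, L, M}.
Read 'c': {H, K, L, M} → {H, K, L, M}.
That set has 4 states.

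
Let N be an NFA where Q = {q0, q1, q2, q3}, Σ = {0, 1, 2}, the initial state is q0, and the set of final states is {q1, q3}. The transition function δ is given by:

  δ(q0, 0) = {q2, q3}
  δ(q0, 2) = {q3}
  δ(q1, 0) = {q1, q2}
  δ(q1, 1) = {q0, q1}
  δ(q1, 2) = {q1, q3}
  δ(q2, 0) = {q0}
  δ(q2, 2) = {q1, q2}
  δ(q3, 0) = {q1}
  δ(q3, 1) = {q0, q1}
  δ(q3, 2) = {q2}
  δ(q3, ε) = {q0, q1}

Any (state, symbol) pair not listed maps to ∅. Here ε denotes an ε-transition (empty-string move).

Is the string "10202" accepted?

No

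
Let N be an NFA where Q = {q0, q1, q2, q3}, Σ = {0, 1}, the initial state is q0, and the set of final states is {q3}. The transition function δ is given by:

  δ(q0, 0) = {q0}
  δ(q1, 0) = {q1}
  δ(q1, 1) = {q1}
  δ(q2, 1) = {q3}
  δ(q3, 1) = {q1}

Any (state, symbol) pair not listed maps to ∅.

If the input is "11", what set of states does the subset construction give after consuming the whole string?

∅

Start in {q0}.
Read '1': q0→∅; now ∅.
The set is empty and remains empty for the remaining 1 symbol.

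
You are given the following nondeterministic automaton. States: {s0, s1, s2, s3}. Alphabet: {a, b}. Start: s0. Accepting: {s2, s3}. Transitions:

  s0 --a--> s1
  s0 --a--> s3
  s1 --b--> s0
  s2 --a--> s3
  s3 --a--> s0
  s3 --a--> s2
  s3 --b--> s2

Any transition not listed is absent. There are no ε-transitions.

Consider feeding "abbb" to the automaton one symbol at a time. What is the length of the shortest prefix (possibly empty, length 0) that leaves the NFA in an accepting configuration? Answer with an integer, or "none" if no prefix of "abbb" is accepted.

1

Start in {s0}.
Read 'a': {s0} → {s1, s3}.
None of the earlier sets intersect F, but {s1, s3} does.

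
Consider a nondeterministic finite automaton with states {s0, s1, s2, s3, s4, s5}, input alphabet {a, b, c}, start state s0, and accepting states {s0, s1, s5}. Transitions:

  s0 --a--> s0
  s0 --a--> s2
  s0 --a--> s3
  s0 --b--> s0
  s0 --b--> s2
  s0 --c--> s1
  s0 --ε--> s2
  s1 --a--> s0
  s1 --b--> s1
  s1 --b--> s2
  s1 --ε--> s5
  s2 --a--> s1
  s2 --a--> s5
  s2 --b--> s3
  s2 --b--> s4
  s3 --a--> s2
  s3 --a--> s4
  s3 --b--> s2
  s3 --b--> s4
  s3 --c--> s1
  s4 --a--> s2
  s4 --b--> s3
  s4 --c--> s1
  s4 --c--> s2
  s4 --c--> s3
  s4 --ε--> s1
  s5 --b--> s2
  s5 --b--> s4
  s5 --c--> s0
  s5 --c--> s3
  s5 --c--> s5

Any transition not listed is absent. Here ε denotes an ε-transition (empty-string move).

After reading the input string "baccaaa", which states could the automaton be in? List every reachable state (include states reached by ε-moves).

Start: ε-closure({s0}) = {s0, s2}.
Read 'b': s0→{s0, s2}, s2→{s3, s4}; union {s0, s2, s3, s4}; ε-closure = {s0, s1, s2, s3, s4, s5}.
Read 'a': s0→{s0, s2, s3}, s1→{s0}, s2→{s1, s5}, s3→{s2, s4}, s4→{s2}, s5→∅; now {s0, s1, s2, s3, s4, s5}.
Read 'c': s0→{s1}, s1→∅, s2→∅, s3→{s1}, s4→{s1, s2, s3}, s5→{s0, s3, s5}; now {s0, s1, s2, s3, s5}.
Read 'c': s0→{s1}, s1→∅, s2→∅, s3→{s1}, s5→{s0, s3, s5}; union {s0, s1, s3, s5}; ε-closure = {s0, s1, s2, s3, s5}.
Read 'a': s0→{s0, s2, s3}, s1→{s0}, s2→{s1, s5}, s3→{s2, s4}, s5→∅; now {s0, s1, s2, s3, s4, s5}.
Read 'a': s0→{s0, s2, s3}, s1→{s0}, s2→{s1, s5}, s3→{s2, s4}, s4→{s2}, s5→∅; now {s0, s1, s2, s3, s4, s5}.
Read 'a': s0→{s0, s2, s3}, s1→{s0}, s2→{s1, s5}, s3→{s2, s4}, s4→{s2}, s5→∅; now {s0, s1, s2, s3, s4, s5}.

{s0, s1, s2, s3, s4, s5}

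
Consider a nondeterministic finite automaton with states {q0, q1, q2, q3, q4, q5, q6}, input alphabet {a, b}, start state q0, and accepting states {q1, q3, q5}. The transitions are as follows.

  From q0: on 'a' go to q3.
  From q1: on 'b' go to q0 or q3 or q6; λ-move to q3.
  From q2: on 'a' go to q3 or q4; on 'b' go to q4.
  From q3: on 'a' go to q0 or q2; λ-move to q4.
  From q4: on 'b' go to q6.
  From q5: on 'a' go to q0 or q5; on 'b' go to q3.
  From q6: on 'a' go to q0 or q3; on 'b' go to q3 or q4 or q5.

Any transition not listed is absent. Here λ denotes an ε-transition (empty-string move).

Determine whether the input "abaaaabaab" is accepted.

Start in {q0}.
Read 'a': q0→{q3}; union {q3}; ε-closure = {q3, q4}.
Read 'b': q3→∅, q4→{q6}; now {q6}.
Read 'a': q6→{q0, q3}; union {q0, q3}; ε-closure = {q0, q3, q4}.
Read 'a': q0→{q3}, q3→{q0, q2}, q4→∅; union {q0, q2, q3}; ε-closure = {q0, q2, q3, q4}.
Read 'a': q0→{q3}, q2→{q3, q4}, q3→{q0, q2}, q4→∅; now {q0, q2, q3, q4}.
Read 'a': q0→{q3}, q2→{q3, q4}, q3→{q0, q2}, q4→∅; now {q0, q2, q3, q4}.
Read 'b': q0→∅, q2→{q4}, q3→∅, q4→{q6}; now {q4, q6}.
Read 'a': q4→∅, q6→{q0, q3}; union {q0, q3}; ε-closure = {q0, q3, q4}.
Read 'a': q0→{q3}, q3→{q0, q2}, q4→∅; union {q0, q2, q3}; ε-closure = {q0, q2, q3, q4}.
Read 'b': q0→∅, q2→{q4}, q3→∅, q4→{q6}; now {q4, q6}.
The final set {q4, q6} contains no accepting state.

No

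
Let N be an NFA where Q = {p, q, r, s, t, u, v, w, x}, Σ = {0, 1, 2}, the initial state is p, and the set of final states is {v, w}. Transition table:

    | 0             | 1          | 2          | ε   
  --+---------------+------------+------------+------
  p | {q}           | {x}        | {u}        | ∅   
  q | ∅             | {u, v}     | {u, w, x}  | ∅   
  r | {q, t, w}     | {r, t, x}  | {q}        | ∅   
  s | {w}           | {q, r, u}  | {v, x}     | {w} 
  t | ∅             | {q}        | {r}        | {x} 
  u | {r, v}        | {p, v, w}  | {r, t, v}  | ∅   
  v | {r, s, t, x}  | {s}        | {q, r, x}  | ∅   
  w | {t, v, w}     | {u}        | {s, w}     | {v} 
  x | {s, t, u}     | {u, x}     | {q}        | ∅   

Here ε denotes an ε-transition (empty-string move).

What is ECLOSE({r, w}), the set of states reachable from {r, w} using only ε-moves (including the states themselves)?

{r, v, w}

Begin with {r, w}.
ε-move w → v; add v.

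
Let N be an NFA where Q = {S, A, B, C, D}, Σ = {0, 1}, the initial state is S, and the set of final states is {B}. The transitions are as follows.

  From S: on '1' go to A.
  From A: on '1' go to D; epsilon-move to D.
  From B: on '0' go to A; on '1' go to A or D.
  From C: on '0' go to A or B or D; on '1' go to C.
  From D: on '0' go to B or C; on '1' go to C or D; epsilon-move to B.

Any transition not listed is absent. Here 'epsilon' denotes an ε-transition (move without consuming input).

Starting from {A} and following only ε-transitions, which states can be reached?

{A, B, D}

Begin with {A}.
ε-move A → D; add D.
ε-move D → B; add B.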